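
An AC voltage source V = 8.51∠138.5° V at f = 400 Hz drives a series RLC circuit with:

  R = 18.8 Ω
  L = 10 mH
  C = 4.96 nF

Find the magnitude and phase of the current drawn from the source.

Step 1 — Angular frequency: ω = 2π·f = 2π·400 = 2513 rad/s.
Step 2 — Component impedances:
  R: Z = R = 18.8 Ω
  L: Z = jωL = j·2513·0.01 = 0 + j25.13 Ω
  C: Z = 1/(jωC) = -j/(ω·C) = 0 - j8.022e+04 Ω
Step 3 — Series combination: Z_total = R + L + C = 18.8 - j8.019e+04 Ω = 8.019e+04∠-90.0° Ω.
Step 4 — Source phasor: V = 8.51∠138.5° V = -6.374 + j5.639 V.
Step 5 — Ohm's law: I = V / Z_total = (-6.374 + j5.639) / (18.8 - j8.019e+04) = -7.033e-05 - j7.946e-05 A.
Step 6 — Convert to polar: |I| = 0.0001061 A, ∠I = -131.5°.

I = 0.0001061∠-131.5° A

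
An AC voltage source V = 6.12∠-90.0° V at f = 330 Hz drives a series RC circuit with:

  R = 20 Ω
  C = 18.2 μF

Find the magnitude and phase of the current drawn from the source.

Step 1 — Angular frequency: ω = 2π·f = 2π·330 = 2073 rad/s.
Step 2 — Component impedances:
  R: Z = R = 20 Ω
  C: Z = 1/(jωC) = -j/(ω·C) = 0 - j26.5 Ω
Step 3 — Series combination: Z_total = R + C = 20 - j26.5 Ω = 33.2∠-53.0° Ω.
Step 4 — Source phasor: V = 6.12∠-90.0° V = 0 - j6.12 V.
Step 5 — Ohm's law: I = V / Z_total = (0 - j6.12) / (20 - j26.5) = 0.1471 - j0.111 A.
Step 6 — Convert to polar: |I| = 0.1843 A, ∠I = -37.0°.

I = 0.1843∠-37.0° A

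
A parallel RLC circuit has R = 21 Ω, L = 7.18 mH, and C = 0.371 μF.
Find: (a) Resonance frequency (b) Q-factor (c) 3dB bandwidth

Step 1 — Resonance: ω₀ = 1/√(LC) = 1/√(0.00718·3.71e-07) = 1.938e+04 rad/s.
Step 2 — f₀ = ω₀/(2π) = 3084 Hz.
Step 3 — Parallel Q: Q = R/(ω₀L) = 21/(1.938e+04·0.00718) = 0.151.
Step 4 — Bandwidth: Δω = ω₀/Q = 1.284e+05 rad/s; BW = Δω/(2π) = 2.043e+04 Hz.

(a) f₀ = 3084 Hz  (b) Q = 0.151  (c) BW = 2.043e+04 Hz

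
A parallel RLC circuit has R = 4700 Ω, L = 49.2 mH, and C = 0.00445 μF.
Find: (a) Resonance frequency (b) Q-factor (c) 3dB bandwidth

Step 1 — Resonance: ω₀ = 1/√(LC) = 1/√(0.0492·4.45e-09) = 6.758e+04 rad/s.
Step 2 — f₀ = ω₀/(2π) = 1.076e+04 Hz.
Step 3 — Parallel Q: Q = R/(ω₀L) = 4700/(6.758e+04·0.0492) = 1.413.
Step 4 — Bandwidth: Δω = ω₀/Q = 4.781e+04 rad/s; BW = Δω/(2π) = 7610 Hz.

(a) f₀ = 1.076e+04 Hz  (b) Q = 1.413  (c) BW = 7610 Hz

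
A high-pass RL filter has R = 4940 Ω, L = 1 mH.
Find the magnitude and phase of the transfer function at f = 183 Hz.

Step 1 — Angular frequency: ω = 2π·183 = 1150 rad/s.
Step 2 — Transfer function: H(jω) = jωL/(R + jωL).
Step 3 — Numerator jωL = j·1.15; denominator R + jωL = 4940 + j1.15.
Step 4 — H = 5.418e-08 + j0.0002328.
Step 5 — Magnitude: |H| = 0.0002328 (-72.7 dB); phase: φ = 90.0°.

|H| = 0.0002328 (-72.7 dB), φ = 90.0°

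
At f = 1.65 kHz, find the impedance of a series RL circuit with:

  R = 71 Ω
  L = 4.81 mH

Step 1 — Angular frequency: ω = 2π·f = 2π·1650 = 1.037e+04 rad/s.
Step 2 — Component impedances:
  R: Z = R = 71 Ω
  L: Z = jωL = j·1.037e+04·0.00481 = 0 + j49.87 Ω
Step 3 — Series combination: Z_total = R + L = 71 + j49.87 Ω = 86.76∠35.1° Ω.

Z = 71 + j49.87 Ω = 86.76∠35.1° Ω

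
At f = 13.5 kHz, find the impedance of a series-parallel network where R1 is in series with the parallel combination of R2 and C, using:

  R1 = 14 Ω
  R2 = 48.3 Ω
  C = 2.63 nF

Step 1 — Angular frequency: ω = 2π·f = 2π·1.35e+04 = 8.482e+04 rad/s.
Step 2 — Component impedances:
  R1: Z = R = 14 Ω
  R2: Z = R = 48.3 Ω
  C: Z = 1/(jωC) = -j/(ω·C) = 0 - j4483 Ω
Step 3 — Parallel branch: R2 || C = 1/(1/R2 + 1/C) = 48.29 - j0.5204 Ω.
Step 4 — Series with R1: Z_total = R1 + (R2 || C) = 62.29 - j0.5204 Ω = 62.3∠-0.5° Ω.

Z = 62.29 - j0.5204 Ω = 62.3∠-0.5° Ω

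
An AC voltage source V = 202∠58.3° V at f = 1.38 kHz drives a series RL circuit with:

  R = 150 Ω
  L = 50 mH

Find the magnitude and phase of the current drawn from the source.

Step 1 — Angular frequency: ω = 2π·f = 2π·1380 = 8671 rad/s.
Step 2 — Component impedances:
  R: Z = R = 150 Ω
  L: Z = jωL = j·8671·0.05 = 0 + j433.5 Ω
Step 3 — Series combination: Z_total = R + L = 150 + j433.5 Ω = 458.8∠70.9° Ω.
Step 4 — Source phasor: V = 202∠58.3° V = 106.1 + j171.9 V.
Step 5 — Ohm's law: I = V / Z_total = (106.1 + j171.9) / (150 + j433.5) = 0.4297 - j0.09617 A.
Step 6 — Convert to polar: |I| = 0.4403 A, ∠I = -12.6°.

I = 0.4403∠-12.6° A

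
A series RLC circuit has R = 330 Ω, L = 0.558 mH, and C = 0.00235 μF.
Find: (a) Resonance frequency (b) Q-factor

Step 1 — Resonance condition Im(Z)=0 gives ω₀ = 1/√(LC).
Step 2 — ω₀ = 1/√(0.000558·2.35e-09) = 8.733e+05 rad/s.
Step 3 — f₀ = ω₀/(2π) = 1.39e+05 Hz.
Step 4 — Series Q: Q = ω₀L/R = 8.733e+05·0.000558/330 = 1.477.

(a) f₀ = 1.39e+05 Hz  (b) Q = 1.477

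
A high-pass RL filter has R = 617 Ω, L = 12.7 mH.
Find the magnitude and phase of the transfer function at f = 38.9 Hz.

Step 1 — Angular frequency: ω = 2π·38.9 = 244.4 rad/s.
Step 2 — Transfer function: H(jω) = jωL/(R + jωL).
Step 3 — Numerator jωL = j·3.104; denominator R + jωL = 617 + j3.104.
Step 4 — H = 2.531e-05 + j0.005031.
Step 5 — Magnitude: |H| = 0.005031 (-46.0 dB); phase: φ = 89.7°.

|H| = 0.005031 (-46.0 dB), φ = 89.7°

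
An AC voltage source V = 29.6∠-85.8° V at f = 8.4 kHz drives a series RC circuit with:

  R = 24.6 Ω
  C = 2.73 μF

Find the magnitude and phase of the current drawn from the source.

Step 1 — Angular frequency: ω = 2π·f = 2π·8400 = 5.278e+04 rad/s.
Step 2 — Component impedances:
  R: Z = R = 24.6 Ω
  C: Z = 1/(jωC) = -j/(ω·C) = 0 - j6.94 Ω
Step 3 — Series combination: Z_total = R + C = 24.6 - j6.94 Ω = 25.56∠-15.8° Ω.
Step 4 — Source phasor: V = 29.6∠-85.8° V = 2.168 - j29.52 V.
Step 5 — Ohm's law: I = V / Z_total = (2.168 - j29.52) / (24.6 - j6.94) = 0.3952 - j1.089 A.
Step 6 — Convert to polar: |I| = 1.158 A, ∠I = -70.0°.

I = 1.158∠-70.0° A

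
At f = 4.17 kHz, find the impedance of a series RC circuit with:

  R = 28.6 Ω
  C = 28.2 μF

Step 1 — Angular frequency: ω = 2π·f = 2π·4170 = 2.62e+04 rad/s.
Step 2 — Component impedances:
  R: Z = R = 28.6 Ω
  C: Z = 1/(jωC) = -j/(ω·C) = 0 - j1.353 Ω
Step 3 — Series combination: Z_total = R + C = 28.6 - j1.353 Ω = 28.63∠-2.7° Ω.

Z = 28.6 - j1.353 Ω = 28.63∠-2.7° Ω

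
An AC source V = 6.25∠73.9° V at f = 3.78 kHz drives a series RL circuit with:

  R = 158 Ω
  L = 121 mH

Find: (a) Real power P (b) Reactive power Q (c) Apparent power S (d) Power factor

Step 1 — Angular frequency: ω = 2π·f = 2π·3780 = 2.375e+04 rad/s.
Step 2 — Component impedances:
  R: Z = R = 158 Ω
  L: Z = jωL = j·2.375e+04·0.121 = 0 + j2874 Ω
Step 3 — Series combination: Z_total = R + L = 158 + j2874 Ω = 2878∠86.9° Ω.
Step 4 — Source phasor: V = 6.25∠73.9° V = 1.733 + j6.005 V.
Step 5 — Current: I = V / Z = 0.002116 - j0.0004868 A = 0.002172∠-13.0° A.
Step 6 — Complex power: S = V·I* = 0.0007451 + j0.01355 VA.
Step 7 — Real power: P = Re(S) = 0.0007451 W.
Step 8 — Reactive power: Q = Im(S) = 0.01355 VAR.
Step 9 — Apparent power: |S| = 0.01357 VA.
Step 10 — Power factor: PF = P/|S| = 0.0549 (lagging).

(a) P = 0.0007451 W  (b) Q = 0.01355 VAR  (c) S = 0.01357 VA  (d) PF = 0.0549 (lagging)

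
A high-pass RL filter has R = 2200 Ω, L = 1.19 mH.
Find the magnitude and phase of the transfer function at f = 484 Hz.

Step 1 — Angular frequency: ω = 2π·484 = 3041 rad/s.
Step 2 — Transfer function: H(jω) = jωL/(R + jωL).
Step 3 — Numerator jωL = j·3.619; denominator R + jωL = 2200 + j3.619.
Step 4 — H = 2.706e-06 + j0.001645.
Step 5 — Magnitude: |H| = 0.001645 (-55.7 dB); phase: φ = 89.9°.

|H| = 0.001645 (-55.7 dB), φ = 89.9°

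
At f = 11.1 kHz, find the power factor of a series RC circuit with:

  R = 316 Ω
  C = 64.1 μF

Step 1 — Angular frequency: ω = 2π·f = 2π·1.11e+04 = 6.974e+04 rad/s.
Step 2 — Component impedances:
  R: Z = R = 316 Ω
  C: Z = 1/(jωC) = -j/(ω·C) = 0 - j0.2237 Ω
Step 3 — Series combination: Z_total = R + C = 316 - j0.2237 Ω = 316∠-0.0° Ω.
Step 4 — Power factor: PF = cos(φ) = Re(Z)/|Z| = 316/316 = 1.
Step 5 — Type: Im(Z) = -0.2237 ⇒ leading (phase φ = -0.0°).

PF = 1 (leading, φ = -0.0°)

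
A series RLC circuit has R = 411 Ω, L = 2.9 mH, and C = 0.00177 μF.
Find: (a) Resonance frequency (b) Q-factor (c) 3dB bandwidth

Step 1 — Resonance: ω₀ = 1/√(LC) = 1/√(0.0029·1.77e-09) = 4.414e+05 rad/s.
Step 2 — f₀ = ω₀/(2π) = 7.025e+04 Hz.
Step 3 — Series Q: Q = ω₀L/R = 4.414e+05·0.0029/411 = 3.114.
Step 4 — Bandwidth: Δω = ω₀/Q = 1.417e+05 rad/s; BW = Δω/(2π) = 2.256e+04 Hz.

(a) f₀ = 7.025e+04 Hz  (b) Q = 3.114  (c) BW = 2.256e+04 Hz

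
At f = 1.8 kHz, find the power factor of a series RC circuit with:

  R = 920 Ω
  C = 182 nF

Step 1 — Angular frequency: ω = 2π·f = 2π·1800 = 1.131e+04 rad/s.
Step 2 — Component impedances:
  R: Z = R = 920 Ω
  C: Z = 1/(jωC) = -j/(ω·C) = 0 - j485.8 Ω
Step 3 — Series combination: Z_total = R + C = 920 - j485.8 Ω = 1040∠-27.8° Ω.
Step 4 — Power factor: PF = cos(φ) = Re(Z)/|Z| = 920/1040.4 = 0.8843.
Step 5 — Type: Im(Z) = -485.8 ⇒ leading (phase φ = -27.8°).

PF = 0.8843 (leading, φ = -27.8°)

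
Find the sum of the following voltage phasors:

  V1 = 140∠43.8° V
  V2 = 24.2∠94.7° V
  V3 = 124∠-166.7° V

Step 1 — Convert each phasor to rectangular form:
  V1 = 140·(cos(43.8°) + j·sin(43.8°)) = 101 + j96.9 V
  V2 = 24.2·(cos(94.7°) + j·sin(94.7°)) = -1.983 + j24.12 V
  V3 = 124·(cos(-166.7°) + j·sin(-166.7°)) = -120.7 - j28.53 V
Step 2 — Sum components: V_total = -21.61 + j92.49 V.
Step 3 — Convert to polar: |V_total| = 94.98 V, ∠V_total = 103.2°.

V_total = 94.98∠103.2° V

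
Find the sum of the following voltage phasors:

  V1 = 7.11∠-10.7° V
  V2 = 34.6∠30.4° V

Step 1 — Convert each phasor to rectangular form:
  V1 = 7.11·(cos(-10.7°) + j·sin(-10.7°)) = 6.986 - j1.32 V
  V2 = 34.6·(cos(30.4°) + j·sin(30.4°)) = 29.84 + j17.51 V
Step 2 — Sum components: V_total = 36.83 + j16.19 V.
Step 3 — Convert to polar: |V_total| = 40.23 V, ∠V_total = 23.7°.

V_total = 40.23∠23.7° V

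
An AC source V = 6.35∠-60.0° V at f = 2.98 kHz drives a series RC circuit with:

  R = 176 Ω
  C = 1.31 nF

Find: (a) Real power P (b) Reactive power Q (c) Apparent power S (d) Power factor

Step 1 — Angular frequency: ω = 2π·f = 2π·2980 = 1.872e+04 rad/s.
Step 2 — Component impedances:
  R: Z = R = 176 Ω
  C: Z = 1/(jωC) = -j/(ω·C) = 0 - j4.077e+04 Ω
Step 3 — Series combination: Z_total = R + C = 176 - j4.077e+04 Ω = 4.077e+04∠-89.8° Ω.
Step 4 — Source phasor: V = 6.35∠-60.0° V = 3.175 - j5.499 V.
Step 5 — Current: I = V / Z = 0.0001352 + j7.729e-05 A = 0.0001558∠29.8° A.
Step 6 — Complex power: S = V·I* = 4.27e-06 - j0.000989 VA.
Step 7 — Real power: P = Re(S) = 4.27e-06 W.
Step 8 — Reactive power: Q = Im(S) = -0.000989 VAR.
Step 9 — Apparent power: |S| = 0.000989 VA.
Step 10 — Power factor: PF = P/|S| = 0.004317 (leading).

(a) P = 4.27e-06 W  (b) Q = -0.000989 VAR  (c) S = 0.000989 VA  (d) PF = 0.004317 (leading)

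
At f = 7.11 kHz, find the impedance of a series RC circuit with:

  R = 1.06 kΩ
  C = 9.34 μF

Step 1 — Angular frequency: ω = 2π·f = 2π·7110 = 4.467e+04 rad/s.
Step 2 — Component impedances:
  R: Z = R = 1060 Ω
  C: Z = 1/(jωC) = -j/(ω·C) = 0 - j2.397 Ω
Step 3 — Series combination: Z_total = R + C = 1060 - j2.397 Ω = 1060∠-0.1° Ω.

Z = 1060 - j2.397 Ω = 1060∠-0.1° Ω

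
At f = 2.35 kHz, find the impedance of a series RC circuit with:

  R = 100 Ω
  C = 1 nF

Step 1 — Angular frequency: ω = 2π·f = 2π·2350 = 1.477e+04 rad/s.
Step 2 — Component impedances:
  R: Z = R = 100 Ω
  C: Z = 1/(jωC) = -j/(ω·C) = 0 - j6.773e+04 Ω
Step 3 — Series combination: Z_total = R + C = 100 - j6.773e+04 Ω = 6.773e+04∠-89.9° Ω.

Z = 100 - j6.773e+04 Ω = 6.773e+04∠-89.9° Ω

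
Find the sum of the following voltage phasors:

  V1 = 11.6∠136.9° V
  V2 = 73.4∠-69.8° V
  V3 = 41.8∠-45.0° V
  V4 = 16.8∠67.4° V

Step 1 — Convert each phasor to rectangular form:
  V1 = 11.6·(cos(136.9°) + j·sin(136.9°)) = -8.47 + j7.926 V
  V2 = 73.4·(cos(-69.8°) + j·sin(-69.8°)) = 25.34 - j68.89 V
  V3 = 41.8·(cos(-45.0°) + j·sin(-45.0°)) = 29.56 - j29.56 V
  V4 = 16.8·(cos(67.4°) + j·sin(67.4°)) = 6.456 + j15.51 V
Step 2 — Sum components: V_total = 52.89 - j75.01 V.
Step 3 — Convert to polar: |V_total| = 91.78 V, ∠V_total = -54.8°.

V_total = 91.78∠-54.8° V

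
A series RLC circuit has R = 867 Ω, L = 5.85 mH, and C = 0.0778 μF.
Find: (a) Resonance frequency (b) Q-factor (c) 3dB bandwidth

Step 1 — Resonance: ω₀ = 1/√(LC) = 1/√(0.00585·7.78e-08) = 4.687e+04 rad/s.
Step 2 — f₀ = ω₀/(2π) = 7460 Hz.
Step 3 — Series Q: Q = ω₀L/R = 4.687e+04·0.00585/867 = 0.3163.
Step 4 — Bandwidth: Δω = ω₀/Q = 1.482e+05 rad/s; BW = Δω/(2π) = 2.359e+04 Hz.

(a) f₀ = 7460 Hz  (b) Q = 0.3163  (c) BW = 2.359e+04 Hz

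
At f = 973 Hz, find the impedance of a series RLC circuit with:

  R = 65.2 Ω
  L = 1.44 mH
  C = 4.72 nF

Step 1 — Angular frequency: ω = 2π·f = 2π·973 = 6114 rad/s.
Step 2 — Component impedances:
  R: Z = R = 65.2 Ω
  L: Z = jωL = j·6114·0.00144 = 0 + j8.803 Ω
  C: Z = 1/(jωC) = -j/(ω·C) = 0 - j3.465e+04 Ω
Step 3 — Series combination: Z_total = R + L + C = 65.2 - j3.465e+04 Ω = 3.465e+04∠-89.9° Ω.

Z = 65.2 - j3.465e+04 Ω = 3.465e+04∠-89.9° Ω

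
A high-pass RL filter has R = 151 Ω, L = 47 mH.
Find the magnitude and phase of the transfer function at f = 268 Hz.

Step 1 — Angular frequency: ω = 2π·268 = 1684 rad/s.
Step 2 — Transfer function: H(jω) = jωL/(R + jωL).
Step 3 — Numerator jωL = j·79.14; denominator R + jωL = 151 + j79.14.
Step 4 — H = 0.2155 + j0.4112.
Step 5 — Magnitude: |H| = 0.4642 (-6.7 dB); phase: φ = 62.3°.

|H| = 0.4642 (-6.7 dB), φ = 62.3°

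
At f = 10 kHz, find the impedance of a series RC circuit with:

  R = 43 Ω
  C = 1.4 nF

Step 1 — Angular frequency: ω = 2π·f = 2π·1e+04 = 6.283e+04 rad/s.
Step 2 — Component impedances:
  R: Z = R = 43 Ω
  C: Z = 1/(jωC) = -j/(ω·C) = 0 - j1.137e+04 Ω
Step 3 — Series combination: Z_total = R + C = 43 - j1.137e+04 Ω = 1.137e+04∠-89.8° Ω.

Z = 43 - j1.137e+04 Ω = 1.137e+04∠-89.8° Ω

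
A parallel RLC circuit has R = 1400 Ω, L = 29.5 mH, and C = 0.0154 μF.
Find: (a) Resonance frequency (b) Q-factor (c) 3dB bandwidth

Step 1 — Resonance: ω₀ = 1/√(LC) = 1/√(0.0295·1.54e-08) = 4.692e+04 rad/s.
Step 2 — f₀ = ω₀/(2π) = 7467 Hz.
Step 3 — Parallel Q: Q = R/(ω₀L) = 1400/(4.692e+04·0.0295) = 1.012.
Step 4 — Bandwidth: Δω = ω₀/Q = 4.638e+04 rad/s; BW = Δω/(2π) = 7382 Hz.

(a) f₀ = 7467 Hz  (b) Q = 1.012  (c) BW = 7382 Hz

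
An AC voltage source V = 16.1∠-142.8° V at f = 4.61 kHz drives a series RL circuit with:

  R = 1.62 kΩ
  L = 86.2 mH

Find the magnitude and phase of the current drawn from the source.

Step 1 — Angular frequency: ω = 2π·f = 2π·4610 = 2.897e+04 rad/s.
Step 2 — Component impedances:
  R: Z = R = 1620 Ω
  L: Z = jωL = j·2.897e+04·0.0862 = 0 + j2497 Ω
Step 3 — Series combination: Z_total = R + L = 1620 + j2497 Ω = 2976∠57.0° Ω.
Step 4 — Source phasor: V = 16.1∠-142.8° V = -12.82 - j9.734 V.
Step 5 — Ohm's law: I = V / Z_total = (-12.82 - j9.734) / (1620 + j2497) = -0.005089 + j0.001834 A.
Step 6 — Convert to polar: |I| = 0.005409 A, ∠I = 160.2°.

I = 0.005409∠160.2° A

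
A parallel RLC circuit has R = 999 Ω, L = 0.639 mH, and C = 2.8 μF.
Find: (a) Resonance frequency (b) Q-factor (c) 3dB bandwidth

Step 1 — Resonance: ω₀ = 1/√(LC) = 1/√(0.000639·2.8e-06) = 2.364e+04 rad/s.
Step 2 — f₀ = ω₀/(2π) = 3763 Hz.
Step 3 — Parallel Q: Q = R/(ω₀L) = 999/(2.364e+04·0.000639) = 66.13.
Step 4 — Bandwidth: Δω = ω₀/Q = 357.5 rad/s; BW = Δω/(2π) = 56.9 Hz.

(a) f₀ = 3763 Hz  (b) Q = 66.13  (c) BW = 56.9 Hz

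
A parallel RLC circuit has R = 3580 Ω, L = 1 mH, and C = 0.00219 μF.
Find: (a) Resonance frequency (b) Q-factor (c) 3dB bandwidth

Step 1 — Resonance: ω₀ = 1/√(LC) = 1/√(0.001·2.19e-09) = 6.757e+05 rad/s.
Step 2 — f₀ = ω₀/(2π) = 1.075e+05 Hz.
Step 3 — Parallel Q: Q = R/(ω₀L) = 3580/(6.757e+05·0.001) = 5.298.
Step 4 — Bandwidth: Δω = ω₀/Q = 1.275e+05 rad/s; BW = Δω/(2π) = 2.03e+04 Hz.

(a) f₀ = 1.075e+05 Hz  (b) Q = 5.298  (c) BW = 2.03e+04 Hz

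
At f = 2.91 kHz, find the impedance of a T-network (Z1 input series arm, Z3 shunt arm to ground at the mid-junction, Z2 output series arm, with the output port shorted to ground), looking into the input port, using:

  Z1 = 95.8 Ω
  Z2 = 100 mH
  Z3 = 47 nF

Step 1 — Angular frequency: ω = 2π·f = 2π·2910 = 1.828e+04 rad/s.
Step 2 — Component impedances:
  Z1: Z = R = 95.8 Ω
  Z2: Z = jωL = j·1.828e+04·0.1 = 0 + j1828 Ω
  Z3: Z = 1/(jωC) = -j/(ω·C) = 0 - j1164 Ω
Step 3 — With the output port shorted to ground, the output series arm Z2 runs from the junction to ground; the shunt arm Z3 also runs from the junction to ground. They appear in parallel: Z3 || Z2 = 0 - j3201 Ω.
Step 4 — Series with input arm Z1: Z_in = Z1 + (Z3 || Z2) = 95.8 - j3201 Ω = 3202∠-88.3° Ω.

Z = 95.8 - j3201 Ω = 3202∠-88.3° Ω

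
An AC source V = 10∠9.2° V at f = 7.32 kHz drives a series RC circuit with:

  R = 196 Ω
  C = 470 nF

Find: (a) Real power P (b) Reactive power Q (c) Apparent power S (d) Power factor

Step 1 — Angular frequency: ω = 2π·f = 2π·7320 = 4.599e+04 rad/s.
Step 2 — Component impedances:
  R: Z = R = 196 Ω
  C: Z = 1/(jωC) = -j/(ω·C) = 0 - j46.26 Ω
Step 3 — Series combination: Z_total = R + C = 196 - j46.26 Ω = 201.4∠-13.3° Ω.
Step 4 — Source phasor: V = 10∠9.2° V = 9.871 + j1.599 V.
Step 5 — Current: I = V / Z = 0.04588 + j0.01899 A = 0.04966∠22.5° A.
Step 6 — Complex power: S = V·I* = 0.4833 - j0.1141 VA.
Step 7 — Real power: P = Re(S) = 0.4833 W.
Step 8 — Reactive power: Q = Im(S) = -0.1141 VAR.
Step 9 — Apparent power: |S| = 0.4966 VA.
Step 10 — Power factor: PF = P/|S| = 0.9733 (leading).

(a) P = 0.4833 W  (b) Q = -0.1141 VAR  (c) S = 0.4966 VA  (d) PF = 0.9733 (leading)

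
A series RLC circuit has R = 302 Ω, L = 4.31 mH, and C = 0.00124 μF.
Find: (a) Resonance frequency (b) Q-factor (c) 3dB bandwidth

Step 1 — Resonance: ω₀ = 1/√(LC) = 1/√(0.00431·1.24e-09) = 4.326e+05 rad/s.
Step 2 — f₀ = ω₀/(2π) = 6.884e+04 Hz.
Step 3 — Series Q: Q = ω₀L/R = 4.326e+05·0.00431/302 = 6.173.
Step 4 — Bandwidth: Δω = ω₀/Q = 7.007e+04 rad/s; BW = Δω/(2π) = 1.115e+04 Hz.

(a) f₀ = 6.884e+04 Hz  (b) Q = 6.173  (c) BW = 1.115e+04 Hz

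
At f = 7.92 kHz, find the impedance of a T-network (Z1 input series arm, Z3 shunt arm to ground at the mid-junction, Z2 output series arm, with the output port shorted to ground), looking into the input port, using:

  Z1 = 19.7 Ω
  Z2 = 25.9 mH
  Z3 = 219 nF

Step 1 — Angular frequency: ω = 2π·f = 2π·7920 = 4.976e+04 rad/s.
Step 2 — Component impedances:
  Z1: Z = R = 19.7 Ω
  Z2: Z = jωL = j·4.976e+04·0.0259 = 0 + j1289 Ω
  Z3: Z = 1/(jωC) = -j/(ω·C) = 0 - j91.76 Ω
Step 3 — With the output port shorted to ground, the output series arm Z2 runs from the junction to ground; the shunt arm Z3 also runs from the junction to ground. They appear in parallel: Z3 || Z2 = 0 - j98.79 Ω.
Step 4 — Series with input arm Z1: Z_in = Z1 + (Z3 || Z2) = 19.7 - j98.79 Ω = 100.7∠-78.7° Ω.

Z = 19.7 - j98.79 Ω = 100.7∠-78.7° Ω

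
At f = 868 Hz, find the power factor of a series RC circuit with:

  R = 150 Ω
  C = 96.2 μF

Step 1 — Angular frequency: ω = 2π·f = 2π·868 = 5454 rad/s.
Step 2 — Component impedances:
  R: Z = R = 150 Ω
  C: Z = 1/(jωC) = -j/(ω·C) = 0 - j1.906 Ω
Step 3 — Series combination: Z_total = R + C = 150 - j1.906 Ω = 150∠-0.7° Ω.
Step 4 — Power factor: PF = cos(φ) = Re(Z)/|Z| = 150/150.01 = 0.9999.
Step 5 — Type: Im(Z) = -1.906 ⇒ leading (phase φ = -0.7°).

PF = 0.9999 (leading, φ = -0.7°)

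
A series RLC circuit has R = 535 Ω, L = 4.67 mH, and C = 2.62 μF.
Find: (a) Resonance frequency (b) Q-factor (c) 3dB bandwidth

Step 1 — Resonance: ω₀ = 1/√(LC) = 1/√(0.00467·2.62e-06) = 9040 rad/s.
Step 2 — f₀ = ω₀/(2π) = 1439 Hz.
Step 3 — Series Q: Q = ω₀L/R = 9040·0.00467/535 = 0.07891.
Step 4 — Bandwidth: Δω = ω₀/Q = 1.146e+05 rad/s; BW = Δω/(2π) = 1.823e+04 Hz.

(a) f₀ = 1439 Hz  (b) Q = 0.07891  (c) BW = 1.823e+04 Hz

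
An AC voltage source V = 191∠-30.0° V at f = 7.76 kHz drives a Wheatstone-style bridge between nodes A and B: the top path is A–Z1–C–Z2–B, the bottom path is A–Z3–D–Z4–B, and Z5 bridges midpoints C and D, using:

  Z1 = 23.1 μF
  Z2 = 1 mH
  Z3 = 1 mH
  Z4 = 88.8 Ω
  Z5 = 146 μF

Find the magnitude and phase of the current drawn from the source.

Step 1 — Angular frequency: ω = 2π·f = 2π·7760 = 4.876e+04 rad/s.
Step 2 — Component impedances:
  Z1: Z = 1/(jωC) = -j/(ω·C) = 0 - j0.8879 Ω
  Z2: Z = jωL = j·4.876e+04·0.001 = 0 + j48.76 Ω
  Z3: Z = jωL = j·4.876e+04·0.001 = 0 + j48.76 Ω
  Z4: Z = R = 88.8 Ω
  Z5: Z = 1/(jωC) = -j/(ω·C) = 0 - j0.1405 Ω
Step 3 — Bridge requires nodal analysis (the Z5 bridge couples midpoints C and D, so the two paths cannot be reduced to a simple series/parallel combination). Setting node B to ground and injecting 1 A at node A, the 3-node admittance system at A, C, D solves to V_A = Z_AB = 20.6 + j36.58 Ω = 41.98∠60.6° Ω.
Step 4 — Source phasor: V = 191∠-30.0° V = 165.4 - j95.5 V.
Step 5 — Ohm's law: I = V / Z_total = (165.4 - j95.5) / (20.6 + j36.58) = -0.04853 - j4.55 A.
Step 6 — Convert to polar: |I| = 4.55 A, ∠I = -90.6°.

I = 4.55∠-90.6° A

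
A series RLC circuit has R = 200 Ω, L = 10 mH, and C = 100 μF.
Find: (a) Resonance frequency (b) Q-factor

Step 1 — Resonance condition Im(Z)=0 gives ω₀ = 1/√(LC).
Step 2 — ω₀ = 1/√(0.01·0.0001) = 1000 rad/s.
Step 3 — f₀ = ω₀/(2π) = 159.2 Hz.
Step 4 — Series Q: Q = ω₀L/R = 1000·0.01/200 = 0.05.

(a) f₀ = 159.2 Hz  (b) Q = 0.05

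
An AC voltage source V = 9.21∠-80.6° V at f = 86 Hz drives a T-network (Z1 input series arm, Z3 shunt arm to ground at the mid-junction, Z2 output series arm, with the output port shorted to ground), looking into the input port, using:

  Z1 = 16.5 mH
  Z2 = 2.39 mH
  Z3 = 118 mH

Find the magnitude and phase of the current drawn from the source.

Step 1 — Angular frequency: ω = 2π·f = 2π·86 = 540.4 rad/s.
Step 2 — Component impedances:
  Z1: Z = jωL = j·540.4·0.0165 = 0 + j8.916 Ω
  Z2: Z = jωL = j·540.4·0.00239 = 0 + j1.291 Ω
  Z3: Z = jωL = j·540.4·0.118 = 0 + j63.76 Ω
Step 3 — With the output port shorted to ground, the output series arm Z2 runs from the junction to ground; the shunt arm Z3 also runs from the junction to ground. They appear in parallel: Z3 || Z2 = 0 + j1.266 Ω.
Step 4 — Series with input arm Z1: Z_in = Z1 + (Z3 || Z2) = 0 + j10.18 Ω = 10.18∠90.0° Ω.
Step 5 — Source phasor: V = 9.21∠-80.6° V = 1.504 - j9.086 V.
Step 6 — Ohm's law: I = V / Z_total = (1.504 - j9.086) / (0 + j10.18) = -0.8924 - j0.1477 A.
Step 7 — Convert to polar: |I| = 0.9046 A, ∠I = -170.6°.

I = 0.9046∠-170.6° A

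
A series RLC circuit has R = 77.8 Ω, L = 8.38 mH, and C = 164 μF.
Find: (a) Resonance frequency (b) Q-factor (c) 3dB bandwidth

Step 1 — Resonance condition Im(Z)=0 gives ω₀ = 1/√(LC).
Step 2 — ω₀ = 1/√(0.00838·0.000164) = 853 rad/s.
Step 3 — f₀ = ω₀/(2π) = 135.8 Hz.
Step 4 — Series Q: Q = ω₀L/R = 853·0.00838/77.8 = 0.09188.
Step 5 — 3dB bandwidth: Δω = ω₀/Q = 9284 rad/s; BW = Δω/(2π) = 1478 Hz.

(a) f₀ = 135.8 Hz  (b) Q = 0.09188  (c) BW = 1478 Hz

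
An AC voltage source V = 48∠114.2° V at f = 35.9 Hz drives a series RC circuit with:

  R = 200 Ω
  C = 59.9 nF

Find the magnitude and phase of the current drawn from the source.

Step 1 — Angular frequency: ω = 2π·f = 2π·35.9 = 225.6 rad/s.
Step 2 — Component impedances:
  R: Z = R = 200 Ω
  C: Z = 1/(jωC) = -j/(ω·C) = 0 - j7.401e+04 Ω
Step 3 — Series combination: Z_total = R + C = 200 - j7.401e+04 Ω = 7.401e+04∠-89.8° Ω.
Step 4 — Source phasor: V = 48∠114.2° V = -19.68 + j43.78 V.
Step 5 — Ohm's law: I = V / Z_total = (-19.68 + j43.78) / (200 - j7.401e+04) = -0.0005923 - j0.0002643 A.
Step 6 — Convert to polar: |I| = 0.0006485 A, ∠I = -156.0°.

I = 0.0006485∠-156.0° A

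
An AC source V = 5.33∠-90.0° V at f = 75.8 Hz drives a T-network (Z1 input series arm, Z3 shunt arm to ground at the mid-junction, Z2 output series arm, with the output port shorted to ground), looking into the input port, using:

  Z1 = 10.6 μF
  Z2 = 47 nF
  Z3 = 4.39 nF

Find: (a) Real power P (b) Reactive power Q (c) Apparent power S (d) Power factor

Step 1 — Angular frequency: ω = 2π·f = 2π·75.8 = 476.3 rad/s.
Step 2 — Component impedances:
  Z1: Z = 1/(jωC) = -j/(ω·C) = 0 - j198.1 Ω
  Z2: Z = 1/(jωC) = -j/(ω·C) = 0 - j4.467e+04 Ω
  Z3: Z = 1/(jωC) = -j/(ω·C) = 0 - j4.783e+05 Ω
Step 3 — With the output port shorted to ground, the output series arm Z2 runs from the junction to ground; the shunt arm Z3 also runs from the junction to ground. They appear in parallel: Z3 || Z2 = 0 - j4.086e+04 Ω.
Step 4 — Series with input arm Z1: Z_in = Z1 + (Z3 || Z2) = 0 - j4.106e+04 Ω = 4.106e+04∠-90.0° Ω.
Step 5 — Source phasor: V = 5.33∠-90.0° V = 0 - j5.33 V.
Step 6 — Current: I = V / Z = 0.0001298 A = 0.0001298∠0.0° A.
Step 7 — Complex power: S = V·I* = 0 - j0.000692 VA.
Step 8 — Real power: P = Re(S) = 0 W.
Step 9 — Reactive power: Q = Im(S) = -0.000692 VAR.
Step 10 — Apparent power: |S| = 0.000692 VA.
Step 11 — Power factor: PF = P/|S| = 0 (leading).

(a) P = 0 W  (b) Q = -0.000692 VAR  (c) S = 0.000692 VA  (d) PF = 0 (leading)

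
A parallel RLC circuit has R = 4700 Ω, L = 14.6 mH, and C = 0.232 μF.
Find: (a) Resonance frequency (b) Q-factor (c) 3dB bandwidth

Step 1 — Resonance: ω₀ = 1/√(LC) = 1/√(0.0146·2.32e-07) = 1.718e+04 rad/s.
Step 2 — f₀ = ω₀/(2π) = 2735 Hz.
Step 3 — Parallel Q: Q = R/(ω₀L) = 4700/(1.718e+04·0.0146) = 18.74.
Step 4 — Bandwidth: Δω = ω₀/Q = 917.1 rad/s; BW = Δω/(2π) = 146 Hz.

(a) f₀ = 2735 Hz  (b) Q = 18.74  (c) BW = 146 Hz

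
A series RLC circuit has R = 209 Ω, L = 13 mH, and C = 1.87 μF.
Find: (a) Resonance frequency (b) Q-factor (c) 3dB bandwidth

Step 1 — Resonance: ω₀ = 1/√(LC) = 1/√(0.013·1.87e-06) = 6414 rad/s.
Step 2 — f₀ = ω₀/(2π) = 1021 Hz.
Step 3 — Series Q: Q = ω₀L/R = 6414·0.013/209 = 0.3989.
Step 4 — Bandwidth: Δω = ω₀/Q = 1.608e+04 rad/s; BW = Δω/(2π) = 2559 Hz.

(a) f₀ = 1021 Hz  (b) Q = 0.3989  (c) BW = 2559 Hz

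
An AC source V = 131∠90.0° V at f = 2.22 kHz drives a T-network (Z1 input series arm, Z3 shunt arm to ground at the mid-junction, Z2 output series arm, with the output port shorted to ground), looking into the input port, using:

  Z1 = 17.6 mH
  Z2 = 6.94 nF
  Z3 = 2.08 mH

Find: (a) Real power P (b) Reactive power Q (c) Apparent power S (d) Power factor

Step 1 — Angular frequency: ω = 2π·f = 2π·2220 = 1.395e+04 rad/s.
Step 2 — Component impedances:
  Z1: Z = jωL = j·1.395e+04·0.0176 = 0 + j245.5 Ω
  Z2: Z = 1/(jωC) = -j/(ω·C) = 0 - j1.033e+04 Ω
  Z3: Z = jωL = j·1.395e+04·0.00208 = 0 + j29.01 Ω
Step 3 — With the output port shorted to ground, the output series arm Z2 runs from the junction to ground; the shunt arm Z3 also runs from the junction to ground. They appear in parallel: Z3 || Z2 = 0 + j29.09 Ω.
Step 4 — Series with input arm Z1: Z_in = Z1 + (Z3 || Z2) = 0 + j274.6 Ω = 274.6∠90.0° Ω.
Step 5 — Source phasor: V = 131∠90.0° V = 0 + j131 V.
Step 6 — Current: I = V / Z = 0.4771 A = 0.4771∠-0.0° A.
Step 7 — Complex power: S = V·I* = 0 + j62.5 VA.
Step 8 — Real power: P = Re(S) = 0 W.
Step 9 — Reactive power: Q = Im(S) = 62.5 VAR.
Step 10 — Apparent power: |S| = 62.5 VA.
Step 11 — Power factor: PF = P/|S| = 0 (lagging).

(a) P = 0 W  (b) Q = 62.5 VAR  (c) S = 62.5 VA  (d) PF = 0 (lagging)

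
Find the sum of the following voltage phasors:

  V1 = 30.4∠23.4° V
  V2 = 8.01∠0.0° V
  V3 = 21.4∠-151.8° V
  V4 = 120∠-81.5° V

Step 1 — Convert each phasor to rectangular form:
  V1 = 30.4·(cos(23.4°) + j·sin(23.4°)) = 27.9 + j12.07 V
  V2 = 8.01·(cos(0.0°) + j·sin(0.0°)) = 8.01 V
  V3 = 21.4·(cos(-151.8°) + j·sin(-151.8°)) = -18.86 - j10.11 V
  V4 = 120·(cos(-81.5°) + j·sin(-81.5°)) = 17.74 - j118.7 V
Step 2 — Sum components: V_total = 34.79 - j116.7 V.
Step 3 — Convert to polar: |V_total| = 121.8 V, ∠V_total = -73.4°.

V_total = 121.8∠-73.4° V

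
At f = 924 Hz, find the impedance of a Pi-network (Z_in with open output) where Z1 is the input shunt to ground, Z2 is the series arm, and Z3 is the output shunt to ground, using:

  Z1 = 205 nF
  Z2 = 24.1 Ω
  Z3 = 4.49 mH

Step 1 — Angular frequency: ω = 2π·f = 2π·924 = 5806 rad/s.
Step 2 — Component impedances:
  Z1: Z = 1/(jωC) = -j/(ω·C) = 0 - j840.2 Ω
  Z2: Z = R = 24.1 Ω
  Z3: Z = jωL = j·5806·0.00449 = 0 + j26.07 Ω
Step 3 — With open output, the series arm Z2 and the output shunt Z3 appear in series to ground: Z2 + Z3 = 24.1 + j26.07 Ω.
Step 4 — Parallel with input shunt Z1: Z_in = Z1 || (Z2 + Z3) = 25.65 + j26.14 Ω = 36.62∠45.6° Ω.

Z = 25.65 + j26.14 Ω = 36.62∠45.6° Ω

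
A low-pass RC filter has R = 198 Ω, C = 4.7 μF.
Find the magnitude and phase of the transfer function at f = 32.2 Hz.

Step 1 — Angular frequency: ω = 2π·32.2 = 202.3 rad/s.
Step 2 — Transfer function: H(jω) = 1/(1 + jωRC).
Step 3 — Denominator: 1 + jωRC = 1 + j·202.3·198·4.7e-06 = 1 + j0.1883.
Step 4 — H = 0.9658 - j0.1818.
Step 5 — Magnitude: |H| = 0.9827 (-0.2 dB); phase: φ = -10.7°.

|H| = 0.9827 (-0.2 dB), φ = -10.7°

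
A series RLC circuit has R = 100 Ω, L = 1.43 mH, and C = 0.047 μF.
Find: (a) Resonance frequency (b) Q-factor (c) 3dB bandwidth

Step 1 — Resonance: ω₀ = 1/√(LC) = 1/√(0.00143·4.7e-08) = 1.22e+05 rad/s.
Step 2 — f₀ = ω₀/(2π) = 1.941e+04 Hz.
Step 3 — Series Q: Q = ω₀L/R = 1.22e+05·0.00143/100 = 1.744.
Step 4 — Bandwidth: Δω = ω₀/Q = 6.993e+04 rad/s; BW = Δω/(2π) = 1.113e+04 Hz.

(a) f₀ = 1.941e+04 Hz  (b) Q = 1.744  (c) BW = 1.113e+04 Hz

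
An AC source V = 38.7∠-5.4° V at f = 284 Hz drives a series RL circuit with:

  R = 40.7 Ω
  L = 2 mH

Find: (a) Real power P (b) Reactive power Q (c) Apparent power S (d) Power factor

Step 1 — Angular frequency: ω = 2π·f = 2π·284 = 1784 rad/s.
Step 2 — Component impedances:
  R: Z = R = 40.7 Ω
  L: Z = jωL = j·1784·0.002 = 0 + j3.569 Ω
Step 3 — Series combination: Z_total = R + L = 40.7 + j3.569 Ω = 40.86∠5.0° Ω.
Step 4 — Source phasor: V = 38.7∠-5.4° V = 38.53 - j3.642 V.
Step 5 — Current: I = V / Z = 0.9316 - j0.1712 A = 0.9472∠-10.4° A.
Step 6 — Complex power: S = V·I* = 36.52 + j3.202 VA.
Step 7 — Real power: P = Re(S) = 36.52 W.
Step 8 — Reactive power: Q = Im(S) = 3.202 VAR.
Step 9 — Apparent power: |S| = 36.66 VA.
Step 10 — Power factor: PF = P/|S| = 0.9962 (lagging).

(a) P = 36.52 W  (b) Q = 3.202 VAR  (c) S = 36.66 VA  (d) PF = 0.9962 (lagging)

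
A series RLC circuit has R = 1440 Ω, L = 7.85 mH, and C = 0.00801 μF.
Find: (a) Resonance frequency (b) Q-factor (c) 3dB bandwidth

Step 1 — Resonance: ω₀ = 1/√(LC) = 1/√(0.00785·8.01e-09) = 1.261e+05 rad/s.
Step 2 — f₀ = ω₀/(2π) = 2.007e+04 Hz.
Step 3 — Series Q: Q = ω₀L/R = 1.261e+05·0.00785/1440 = 0.6875.
Step 4 — Bandwidth: Δω = ω₀/Q = 1.834e+05 rad/s; BW = Δω/(2π) = 2.92e+04 Hz.

(a) f₀ = 2.007e+04 Hz  (b) Q = 0.6875  (c) BW = 2.92e+04 Hz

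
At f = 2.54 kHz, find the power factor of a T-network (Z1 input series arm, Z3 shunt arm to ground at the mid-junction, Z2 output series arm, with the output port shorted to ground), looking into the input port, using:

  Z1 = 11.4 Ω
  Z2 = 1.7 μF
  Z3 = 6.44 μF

Step 1 — Angular frequency: ω = 2π·f = 2π·2540 = 1.596e+04 rad/s.
Step 2 — Component impedances:
  Z1: Z = R = 11.4 Ω
  Z2: Z = 1/(jωC) = -j/(ω·C) = 0 - j36.86 Ω
  Z3: Z = 1/(jωC) = -j/(ω·C) = 0 - j9.73 Ω
Step 3 — With the output port shorted to ground, the output series arm Z2 runs from the junction to ground; the shunt arm Z3 also runs from the junction to ground. They appear in parallel: Z3 || Z2 = 0 - j7.698 Ω.
Step 4 — Series with input arm Z1: Z_in = Z1 + (Z3 || Z2) = 11.4 - j7.698 Ω = 13.76∠-34.0° Ω.
Step 5 — Power factor: PF = cos(φ) = Re(Z)/|Z| = 11.4/13.7555 = 0.8288.
Step 6 — Type: Im(Z) = -7.698 ⇒ leading (phase φ = -34.0°).

PF = 0.8288 (leading, φ = -34.0°)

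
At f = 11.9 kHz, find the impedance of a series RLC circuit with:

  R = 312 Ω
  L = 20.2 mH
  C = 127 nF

Step 1 — Angular frequency: ω = 2π·f = 2π·1.19e+04 = 7.477e+04 rad/s.
Step 2 — Component impedances:
  R: Z = R = 312 Ω
  L: Z = jωL = j·7.477e+04·0.0202 = 0 + j1510 Ω
  C: Z = 1/(jωC) = -j/(ω·C) = 0 - j105.3 Ω
Step 3 — Series combination: Z_total = R + L + C = 312 + j1405 Ω = 1439∠77.5° Ω.

Z = 312 + j1405 Ω = 1439∠77.5° Ω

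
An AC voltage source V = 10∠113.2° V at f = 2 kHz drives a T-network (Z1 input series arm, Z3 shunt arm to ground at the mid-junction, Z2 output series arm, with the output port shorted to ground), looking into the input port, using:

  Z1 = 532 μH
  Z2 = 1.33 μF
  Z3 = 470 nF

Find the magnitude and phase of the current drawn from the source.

Step 1 — Angular frequency: ω = 2π·f = 2π·2000 = 1.257e+04 rad/s.
Step 2 — Component impedances:
  Z1: Z = jωL = j·1.257e+04·0.000532 = 0 + j6.685 Ω
  Z2: Z = 1/(jωC) = -j/(ω·C) = 0 - j59.83 Ω
  Z3: Z = 1/(jωC) = -j/(ω·C) = 0 - j169.3 Ω
Step 3 — With the output port shorted to ground, the output series arm Z2 runs from the junction to ground; the shunt arm Z3 also runs from the junction to ground. They appear in parallel: Z3 || Z2 = 0 - j44.21 Ω.
Step 4 — Series with input arm Z1: Z_in = Z1 + (Z3 || Z2) = 0 - j37.52 Ω = 37.52∠-90.0° Ω.
Step 5 — Source phasor: V = 10∠113.2° V = -3.939 + j9.191 V.
Step 6 — Ohm's law: I = V / Z_total = (-3.939 + j9.191) / (0 - j37.52) = -0.2449 - j0.105 A.
Step 7 — Convert to polar: |I| = 0.2665 A, ∠I = -156.8°.

I = 0.2665∠-156.8° A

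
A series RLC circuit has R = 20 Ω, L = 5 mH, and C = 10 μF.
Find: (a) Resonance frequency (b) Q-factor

Step 1 — Resonance condition Im(Z)=0 gives ω₀ = 1/√(LC).
Step 2 — ω₀ = 1/√(0.005·1e-05) = 4472 rad/s.
Step 3 — f₀ = ω₀/(2π) = 711.8 Hz.
Step 4 — Series Q: Q = ω₀L/R = 4472·0.005/20 = 1.118.

(a) f₀ = 711.8 Hz  (b) Q = 1.118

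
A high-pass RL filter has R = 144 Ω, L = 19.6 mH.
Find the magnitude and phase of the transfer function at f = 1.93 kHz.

Step 1 — Angular frequency: ω = 2π·1930 = 1.213e+04 rad/s.
Step 2 — Transfer function: H(jω) = jωL/(R + jωL).
Step 3 — Numerator jωL = j·237.7; denominator R + jωL = 144 + j237.7.
Step 4 — H = 0.7315 + j0.4432.
Step 5 — Magnitude: |H| = 0.8553 (-1.4 dB); phase: φ = 31.2°.

|H| = 0.8553 (-1.4 dB), φ = 31.2°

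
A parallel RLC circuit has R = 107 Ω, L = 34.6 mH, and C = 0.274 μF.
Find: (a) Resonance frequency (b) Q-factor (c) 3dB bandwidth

Step 1 — Resonance: ω₀ = 1/√(LC) = 1/√(0.0346·2.74e-07) = 1.027e+04 rad/s.
Step 2 — f₀ = ω₀/(2π) = 1635 Hz.
Step 3 — Parallel Q: Q = R/(ω₀L) = 107/(1.027e+04·0.0346) = 0.3011.
Step 4 — Bandwidth: Δω = ω₀/Q = 3.411e+04 rad/s; BW = Δω/(2π) = 5429 Hz.

(a) f₀ = 1635 Hz  (b) Q = 0.3011  (c) BW = 5429 Hz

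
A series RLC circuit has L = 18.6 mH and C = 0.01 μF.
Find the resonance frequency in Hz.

Step 1 — Resonance condition Im(Z)=0 gives ω₀ = 1/√(LC).
Step 2 — ω₀ = 1/√(0.0186·1e-08) = 7.332e+04 rad/s.
Step 3 — f₀ = ω₀/(2π) = 1.167e+04 Hz.

f₀ = 1.167e+04 Hz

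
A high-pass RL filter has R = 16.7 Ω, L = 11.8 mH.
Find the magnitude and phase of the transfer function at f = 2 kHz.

Step 1 — Angular frequency: ω = 2π·2000 = 1.257e+04 rad/s.
Step 2 — Transfer function: H(jω) = jωL/(R + jωL).
Step 3 — Numerator jωL = j·148.3; denominator R + jωL = 16.7 + j148.3.
Step 4 — H = 0.9875 + j0.1112.
Step 5 — Magnitude: |H| = 0.9937 (-0.1 dB); phase: φ = 6.4°.

|H| = 0.9937 (-0.1 dB), φ = 6.4°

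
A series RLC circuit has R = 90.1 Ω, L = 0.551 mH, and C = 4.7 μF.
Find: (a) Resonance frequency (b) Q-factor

Step 1 — Resonance condition Im(Z)=0 gives ω₀ = 1/√(LC).
Step 2 — ω₀ = 1/√(0.000551·4.7e-06) = 1.965e+04 rad/s.
Step 3 — f₀ = ω₀/(2π) = 3127 Hz.
Step 4 — Series Q: Q = ω₀L/R = 1.965e+04·0.000551/90.1 = 0.1202.

(a) f₀ = 3127 Hz  (b) Q = 0.1202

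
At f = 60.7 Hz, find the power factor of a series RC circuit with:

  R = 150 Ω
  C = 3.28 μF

Step 1 — Angular frequency: ω = 2π·f = 2π·60.7 = 381.4 rad/s.
Step 2 — Component impedances:
  R: Z = R = 150 Ω
  C: Z = 1/(jωC) = -j/(ω·C) = 0 - j799.4 Ω
Step 3 — Series combination: Z_total = R + C = 150 - j799.4 Ω = 813.3∠-79.4° Ω.
Step 4 — Power factor: PF = cos(φ) = Re(Z)/|Z| = 150/813.3 = 0.1844.
Step 5 — Type: Im(Z) = -799.4 ⇒ leading (phase φ = -79.4°).

PF = 0.1844 (leading, φ = -79.4°)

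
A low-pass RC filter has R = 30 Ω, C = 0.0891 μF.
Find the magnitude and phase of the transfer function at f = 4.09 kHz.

Step 1 — Angular frequency: ω = 2π·4090 = 2.57e+04 rad/s.
Step 2 — Transfer function: H(jω) = 1/(1 + jωRC).
Step 3 — Denominator: 1 + jωRC = 1 + j·2.57e+04·30·8.91e-08 = 1 + j0.06869.
Step 4 — H = 0.9953 - j0.06837.
Step 5 — Magnitude: |H| = 0.9976 (-0.0 dB); phase: φ = -3.9°.

|H| = 0.9976 (-0.0 dB), φ = -3.9°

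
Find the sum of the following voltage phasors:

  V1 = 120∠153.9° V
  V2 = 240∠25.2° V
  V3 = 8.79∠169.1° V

Step 1 — Convert each phasor to rectangular form:
  V1 = 120·(cos(153.9°) + j·sin(153.9°)) = -107.8 + j52.79 V
  V2 = 240·(cos(25.2°) + j·sin(25.2°)) = 217.2 + j102.2 V
  V3 = 8.79·(cos(169.1°) + j·sin(169.1°)) = -8.631 + j1.662 V
Step 2 — Sum components: V_total = 100.8 + j156.6 V.
Step 3 — Convert to polar: |V_total| = 186.3 V, ∠V_total = 57.2°.

V_total = 186.3∠57.2° V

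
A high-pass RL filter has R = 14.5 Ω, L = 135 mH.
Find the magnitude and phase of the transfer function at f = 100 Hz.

Step 1 — Angular frequency: ω = 2π·100 = 628.3 rad/s.
Step 2 — Transfer function: H(jω) = jωL/(R + jωL).
Step 3 — Numerator jωL = j·84.82; denominator R + jωL = 14.5 + j84.82.
Step 4 — H = 0.9716 + j0.1661.
Step 5 — Magnitude: |H| = 0.9857 (-0.1 dB); phase: φ = 9.7°.

|H| = 0.9857 (-0.1 dB), φ = 9.7°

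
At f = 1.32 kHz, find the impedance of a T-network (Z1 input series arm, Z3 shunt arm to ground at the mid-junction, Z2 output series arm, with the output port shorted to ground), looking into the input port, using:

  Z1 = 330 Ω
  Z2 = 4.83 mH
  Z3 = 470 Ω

Step 1 — Angular frequency: ω = 2π·f = 2π·1320 = 8294 rad/s.
Step 2 — Component impedances:
  Z1: Z = R = 330 Ω
  Z2: Z = jωL = j·8294·0.00483 = 0 + j40.06 Ω
  Z3: Z = R = 470 Ω
Step 3 — With the output port shorted to ground, the output series arm Z2 runs from the junction to ground; the shunt arm Z3 also runs from the junction to ground. They appear in parallel: Z3 || Z2 = 3.39 + j39.77 Ω.
Step 4 — Series with input arm Z1: Z_in = Z1 + (Z3 || Z2) = 333.4 + j39.77 Ω = 335.8∠6.8° Ω.

Z = 333.4 + j39.77 Ω = 335.8∠6.8° Ω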